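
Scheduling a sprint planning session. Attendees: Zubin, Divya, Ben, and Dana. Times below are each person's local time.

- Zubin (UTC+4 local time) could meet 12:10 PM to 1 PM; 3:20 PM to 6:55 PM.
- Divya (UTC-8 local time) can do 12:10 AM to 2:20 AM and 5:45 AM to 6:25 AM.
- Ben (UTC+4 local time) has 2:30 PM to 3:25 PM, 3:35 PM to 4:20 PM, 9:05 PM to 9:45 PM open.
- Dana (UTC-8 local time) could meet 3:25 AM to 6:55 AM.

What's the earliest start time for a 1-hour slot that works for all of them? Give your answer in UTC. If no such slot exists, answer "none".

none

Zubin in UTC: 08:10-09:00, 11:20-14:55 (subtract 4h to convert from UTC+4).
Divya in UTC: 08:10-10:20, 13:45-14:25 (add 8h to convert from UTC-8).
Ben in UTC: 10:30-11:25, 11:35-12:20, 17:05-17:45 (subtract 4h to convert from UTC+4).
Dana in UTC: 11:25-14:55 (add 8h to convert from UTC-8).
Zubin ∩ Divya: 08:10-09:00, 13:45-14:25.
Zubin ∩ Divya ∩ Ben: ∅.
Zubin ∩ Divya ∩ Ben ∩ Dana: ∅.
There is no time when everyone is free.
No common window is at least 60 minutes long.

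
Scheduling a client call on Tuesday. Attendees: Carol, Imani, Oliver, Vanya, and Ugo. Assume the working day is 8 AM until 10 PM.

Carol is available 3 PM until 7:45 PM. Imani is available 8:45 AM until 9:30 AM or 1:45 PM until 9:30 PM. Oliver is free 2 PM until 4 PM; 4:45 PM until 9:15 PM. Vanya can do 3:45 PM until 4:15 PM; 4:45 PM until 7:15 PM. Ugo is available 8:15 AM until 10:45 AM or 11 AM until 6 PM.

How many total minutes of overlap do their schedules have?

Carol ∩ Imani: 15:00-19:45.
Carol ∩ Imani ∩ Oliver: 15:00-16:00, 16:45-19:45.
Carol ∩ Imani ∩ Oliver ∩ Vanya: 15:45-16:00, 16:45-19:15.
Carol ∩ Imani ∩ Oliver ∩ Vanya ∩ Ugo: 15:45-16:00, 16:45-18:00.
Summing the common windows: 15 + 75 = 90 minutes.

90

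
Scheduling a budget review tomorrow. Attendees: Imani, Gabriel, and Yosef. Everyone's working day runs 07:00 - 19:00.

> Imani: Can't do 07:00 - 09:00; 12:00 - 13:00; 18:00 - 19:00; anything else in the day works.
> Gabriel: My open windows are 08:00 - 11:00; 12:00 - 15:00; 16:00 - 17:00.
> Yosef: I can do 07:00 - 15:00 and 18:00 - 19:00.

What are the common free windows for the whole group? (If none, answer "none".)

09:00-11:00, 13:00-15:00

Imani free: 09:00-12:00, 13:00-18:00 (invert busy blocks within the working day).
Gabriel free: 08:00-11:00, 12:00-15:00, 16:00-17:00.
Yosef free: 07:00-15:00, 18:00-19:00.
Imani ∩ Gabriel: 09:00-11:00, 13:00-15:00, 16:00-17:00.
Imani ∩ Gabriel ∩ Yosef: 09:00-11:00, 13:00-15:00.
So the common availability across everyone is 09:00-11:00, 13:00-15:00.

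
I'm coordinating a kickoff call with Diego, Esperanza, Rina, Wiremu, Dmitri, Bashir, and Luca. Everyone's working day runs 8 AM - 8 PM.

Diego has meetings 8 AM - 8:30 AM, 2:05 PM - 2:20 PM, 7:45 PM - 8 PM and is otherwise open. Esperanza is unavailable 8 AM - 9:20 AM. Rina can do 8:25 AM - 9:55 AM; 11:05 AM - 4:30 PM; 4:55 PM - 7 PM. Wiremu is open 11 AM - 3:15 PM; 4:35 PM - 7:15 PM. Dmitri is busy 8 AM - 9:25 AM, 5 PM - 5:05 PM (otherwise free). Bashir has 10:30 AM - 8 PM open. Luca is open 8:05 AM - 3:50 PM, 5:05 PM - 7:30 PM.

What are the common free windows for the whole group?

11:05-14:05, 14:20-15:15, 17:05-19:00

Diego free: 08:30-14:05, 14:20-19:45 (invert busy blocks within the working day).
Esperanza free: 09:20-20:00 (invert busy blocks within the working day).
Rina free: 08:25-09:55, 11:05-16:30, 16:55-19:00.
Wiremu free: 11:00-15:15, 16:35-19:15.
Dmitri free: 09:25-17:00, 17:05-20:00 (invert busy blocks within the working day).
Bashir free: 10:30-20:00.
Luca free: 08:05-15:50, 17:05-19:30.
Diego ∩ Esperanza: 09:20-14:05, 14:20-19:45.
Diego ∩ Esperanza ∩ Rina: 09:20-09:55, 11:05-14:05, 14:20-16:30, 16:55-19:00.
Diego ∩ Esperanza ∩ Rina ∩ Wiremu: 11:05-14:05, 14:20-15:15, 16:55-19:00.
Diego ∩ Esperanza ∩ Rina ∩ Wiremu ∩ Dmitri: 11:05-14:05, 14:20-15:15, 16:55-17:00, 17:05-19:00.
Diego ∩ Esperanza ∩ Rina ∩ Wiremu ∩ Dmitri ∩ Bashir: 11:05-14:05, 14:20-15:15, 16:55-17:00, 17:05-19:00.
Diego ∩ Esperanza ∩ Rina ∩ Wiremu ∩ Dmitri ∩ Bashir ∩ Luca: 11:05-14:05, 14:20-15:15, 17:05-19:00.
Those are the intersection windows.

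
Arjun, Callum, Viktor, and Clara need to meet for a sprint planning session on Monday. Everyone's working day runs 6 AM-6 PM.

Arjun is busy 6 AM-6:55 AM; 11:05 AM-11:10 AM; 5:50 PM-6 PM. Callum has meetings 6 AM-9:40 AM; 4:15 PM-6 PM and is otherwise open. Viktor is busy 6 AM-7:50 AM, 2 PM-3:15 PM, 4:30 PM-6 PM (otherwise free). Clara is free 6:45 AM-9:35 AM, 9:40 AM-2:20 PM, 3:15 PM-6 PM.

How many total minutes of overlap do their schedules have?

315

Arjun free: 06:55-11:05, 11:10-17:50 (invert busy blocks within the working day).
Callum free: 09:40-16:15 (invert busy blocks within the working day).
Viktor free: 07:50-14:00, 15:15-16:30 (invert busy blocks within the working day).
Clara free: 06:45-09:35, 09:40-14:20, 15:15-18:00.
Arjun ∩ Callum: 09:40-11:05, 11:10-16:15.
Arjun ∩ Callum ∩ Viktor: 09:40-11:05, 11:10-14:00, 15:15-16:15.
Arjun ∩ Callum ∩ Viktor ∩ Clara: 09:40-11:05, 11:10-14:00, 15:15-16:15.
Summing the common windows: 85 + 170 + 60 = 315 minutes.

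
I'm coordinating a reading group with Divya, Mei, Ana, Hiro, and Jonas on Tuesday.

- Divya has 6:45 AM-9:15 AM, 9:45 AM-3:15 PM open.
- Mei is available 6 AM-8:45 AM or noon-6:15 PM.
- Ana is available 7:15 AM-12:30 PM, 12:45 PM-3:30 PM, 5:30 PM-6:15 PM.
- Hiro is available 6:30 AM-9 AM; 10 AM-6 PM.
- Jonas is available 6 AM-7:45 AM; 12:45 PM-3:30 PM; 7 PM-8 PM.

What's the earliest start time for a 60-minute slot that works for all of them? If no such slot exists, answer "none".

Divya ∩ Mei: 06:45-08:45, 12:00-15:15.
Divya ∩ Mei ∩ Ana: 07:15-08:45, 12:00-12:30, 12:45-15:15.
Divya ∩ Mei ∩ Ana ∩ Hiro: 07:15-08:45, 12:00-12:30, 12:45-15:15.
Divya ∩ Mei ∩ Ana ∩ Hiro ∩ Jonas: 07:15-07:45, 12:45-15:15.
The first common window of at least 60 minutes is 12:45-15:15, so the earliest start is 12:45.

12:45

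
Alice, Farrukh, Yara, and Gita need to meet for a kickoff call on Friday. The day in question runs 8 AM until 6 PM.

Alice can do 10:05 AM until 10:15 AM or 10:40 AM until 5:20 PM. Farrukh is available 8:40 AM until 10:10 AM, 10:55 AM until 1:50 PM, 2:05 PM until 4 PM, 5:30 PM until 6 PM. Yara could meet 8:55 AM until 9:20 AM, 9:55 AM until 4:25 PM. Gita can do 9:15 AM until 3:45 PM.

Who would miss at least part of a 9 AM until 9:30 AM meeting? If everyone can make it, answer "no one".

Alice, Gita, Yara

Alice: not fully free for 09:00-09:30. Farrukh: free for 09:00-09:30. Yara: not fully free for 09:00-09:30. Gita: not fully free for 09:00-09:30.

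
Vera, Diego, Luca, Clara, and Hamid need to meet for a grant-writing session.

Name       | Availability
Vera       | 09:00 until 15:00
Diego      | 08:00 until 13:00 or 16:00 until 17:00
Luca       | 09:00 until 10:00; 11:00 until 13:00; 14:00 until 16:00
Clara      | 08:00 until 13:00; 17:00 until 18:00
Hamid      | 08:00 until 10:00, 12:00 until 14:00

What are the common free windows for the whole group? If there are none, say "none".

Vera ∩ Diego: 09:00-13:00.
Vera ∩ Diego ∩ Luca: 09:00-10:00, 11:00-13:00.
Vera ∩ Diego ∩ Luca ∩ Clara: 09:00-10:00, 11:00-13:00.
Vera ∩ Diego ∩ Luca ∩ Clara ∩ Hamid: 09:00-10:00, 12:00-13:00.

09:00-10:00, 12:00-13:00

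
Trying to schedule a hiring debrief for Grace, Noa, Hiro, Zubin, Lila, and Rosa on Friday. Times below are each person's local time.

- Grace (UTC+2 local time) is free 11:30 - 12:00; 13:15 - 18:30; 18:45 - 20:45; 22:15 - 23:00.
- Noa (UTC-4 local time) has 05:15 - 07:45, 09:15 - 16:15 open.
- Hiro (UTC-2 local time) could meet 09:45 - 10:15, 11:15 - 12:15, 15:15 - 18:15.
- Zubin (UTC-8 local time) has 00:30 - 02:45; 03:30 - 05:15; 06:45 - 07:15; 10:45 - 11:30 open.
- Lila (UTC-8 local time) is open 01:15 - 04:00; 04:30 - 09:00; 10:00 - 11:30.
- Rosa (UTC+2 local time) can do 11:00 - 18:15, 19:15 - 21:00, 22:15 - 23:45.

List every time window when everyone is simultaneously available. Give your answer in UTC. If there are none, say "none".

none

Grace in UTC: 09:30-10:00, 11:15-16:30, 16:45-18:45, 20:15-21:00 (subtract 2h to convert from UTC+2).
Noa in UTC: 09:15-11:45, 13:15-20:15 (add 4h to convert from UTC-4).
Hiro in UTC: 11:45-12:15, 13:15-14:15, 17:15-20:15 (add 2h to convert from UTC-2).
Zubin in UTC: 08:30-10:45, 11:30-13:15, 14:45-15:15, 18:45-19:30 (add 8h to convert from UTC-8).
Lila in UTC: 09:15-12:00, 12:30-17:00, 18:00-19:30 (add 8h to convert from UTC-8).
Rosa in UTC: 09:00-16:15, 17:15-19:00, 20:15-21:45 (subtract 2h to convert from UTC+2).
Grace ∩ Noa: 09:30-10:00, 11:15-11:45, 13:15-16:30, 16:45-18:45.
Grace ∩ Noa ∩ Hiro: 13:15-14:15, 17:15-18:45.
Grace ∩ Noa ∩ Hiro ∩ Zubin: ∅.
Grace ∩ Noa ∩ Hiro ∩ Zubin ∩ Lila: ∅.
Grace ∩ Noa ∩ Hiro ∩ Zubin ∩ Lila ∩ Rosa: ∅.
There is no time when everyone is free.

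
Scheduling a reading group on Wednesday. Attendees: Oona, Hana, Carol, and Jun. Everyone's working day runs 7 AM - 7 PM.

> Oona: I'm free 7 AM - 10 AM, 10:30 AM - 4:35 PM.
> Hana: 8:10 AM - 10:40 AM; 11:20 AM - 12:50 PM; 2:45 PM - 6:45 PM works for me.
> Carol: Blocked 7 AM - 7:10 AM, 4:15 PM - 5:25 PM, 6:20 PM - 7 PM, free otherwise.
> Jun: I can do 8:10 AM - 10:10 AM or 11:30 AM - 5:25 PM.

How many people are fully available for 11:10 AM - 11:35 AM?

Oona free: 07:00-10:00, 10:30-16:35.
Hana free: 08:10-10:40, 11:20-12:50, 14:45-18:45.
Carol free: 07:10-16:15, 17:25-18:20 (invert busy blocks within the working day).
Jun free: 08:10-10:10, 11:30-17:25.
Oona and Carol can make the full 11:10-11:35 slot — that's 2.

2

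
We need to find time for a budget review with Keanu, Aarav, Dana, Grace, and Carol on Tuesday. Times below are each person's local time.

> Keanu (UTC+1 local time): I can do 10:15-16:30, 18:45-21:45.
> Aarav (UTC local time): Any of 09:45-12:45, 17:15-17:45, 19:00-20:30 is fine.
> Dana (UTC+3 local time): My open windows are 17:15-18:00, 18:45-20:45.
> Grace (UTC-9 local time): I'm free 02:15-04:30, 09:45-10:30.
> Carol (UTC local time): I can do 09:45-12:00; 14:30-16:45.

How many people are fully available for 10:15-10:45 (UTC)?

Keanu in UTC: 09:15-15:30, 17:45-20:45 (subtract 1h to convert from UTC+1).
Aarav in UTC: 09:45-12:45, 17:15-17:45, 19:00-20:30.
Dana in UTC: 14:15-15:00, 15:45-17:45 (subtract 3h to convert from UTC+3).
Grace in UTC: 11:15-13:30, 18:45-19:30 (add 9h to convert from UTC-9).
Carol in UTC: 09:45-12:00, 14:30-16:45.
Keanu, Aarav, and Carol can make the full 10:15-10:45 slot — that's 3.

3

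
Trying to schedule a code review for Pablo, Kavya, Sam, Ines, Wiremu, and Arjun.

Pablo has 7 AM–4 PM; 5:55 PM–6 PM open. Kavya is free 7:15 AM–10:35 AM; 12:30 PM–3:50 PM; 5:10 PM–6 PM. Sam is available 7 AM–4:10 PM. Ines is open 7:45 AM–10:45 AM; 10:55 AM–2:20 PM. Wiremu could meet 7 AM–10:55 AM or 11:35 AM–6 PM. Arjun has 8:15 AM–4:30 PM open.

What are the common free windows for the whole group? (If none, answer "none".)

08:15-10:35, 12:30-14:20

Pablo ∩ Kavya: 07:15-10:35, 12:30-15:50, 17:55-18:00.
Pablo ∩ Kavya ∩ Sam: 07:15-10:35, 12:30-15:50.
Pablo ∩ Kavya ∩ Sam ∩ Ines: 07:45-10:35, 12:30-14:20.
Pablo ∩ Kavya ∩ Sam ∩ Ines ∩ Wiremu: 07:45-10:35, 12:30-14:20.
Pablo ∩ Kavya ∩ Sam ∩ Ines ∩ Wiremu ∩ Arjun: 08:15-10:35, 12:30-14:20.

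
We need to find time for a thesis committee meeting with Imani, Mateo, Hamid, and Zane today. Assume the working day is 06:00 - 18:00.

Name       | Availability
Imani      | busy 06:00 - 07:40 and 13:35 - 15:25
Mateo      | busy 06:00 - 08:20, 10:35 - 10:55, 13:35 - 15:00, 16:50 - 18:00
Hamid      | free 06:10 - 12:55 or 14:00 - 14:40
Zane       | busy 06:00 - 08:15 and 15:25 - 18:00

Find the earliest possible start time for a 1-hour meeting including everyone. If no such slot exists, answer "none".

08:20

Imani free: 07:40-13:35, 15:25-18:00 (invert busy blocks within the working day).
Mateo free: 08:20-10:35, 10:55-13:35, 15:00-16:50 (invert busy blocks within the working day).
Hamid free: 06:10-12:55, 14:00-14:40.
Zane free: 08:15-15:25 (invert busy blocks within the working day).
Imani ∩ Mateo: 08:20-10:35, 10:55-13:35, 15:25-16:50.
Imani ∩ Mateo ∩ Hamid: 08:20-10:35, 10:55-12:55.
Imani ∩ Mateo ∩ Hamid ∩ Zane: 08:20-10:35, 10:55-12:55.
The first common window of at least 60 minutes is 08:20-10:35, so the earliest start is 08:20.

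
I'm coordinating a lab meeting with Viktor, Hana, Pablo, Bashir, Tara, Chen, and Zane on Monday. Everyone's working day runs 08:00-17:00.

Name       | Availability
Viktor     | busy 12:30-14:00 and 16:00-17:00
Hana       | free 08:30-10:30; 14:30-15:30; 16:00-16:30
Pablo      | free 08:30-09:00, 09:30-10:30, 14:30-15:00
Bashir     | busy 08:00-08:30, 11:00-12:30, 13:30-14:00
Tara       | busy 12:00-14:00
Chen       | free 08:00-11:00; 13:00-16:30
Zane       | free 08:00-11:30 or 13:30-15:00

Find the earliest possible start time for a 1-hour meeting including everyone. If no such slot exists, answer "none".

Viktor free: 08:00-12:30, 14:00-16:00 (invert busy blocks within the working day).
Hana free: 08:30-10:30, 14:30-15:30, 16:00-16:30.
Pablo free: 08:30-09:00, 09:30-10:30, 14:30-15:00.
Bashir free: 08:30-11:00, 12:30-13:30, 14:00-17:00 (invert busy blocks within the working day).
Tara free: 08:00-12:00, 14:00-17:00 (invert busy blocks within the working day).
Chen free: 08:00-11:00, 13:00-16:30.
Zane free: 08:00-11:30, 13:30-15:00.
Viktor ∩ Hana: 08:30-10:30, 14:30-15:30.
Viktor ∩ Hana ∩ Pablo: 08:30-09:00, 09:30-10:30, 14:30-15:00.
Viktor ∩ Hana ∩ Pablo ∩ Bashir: 08:30-09:00, 09:30-10:30, 14:30-15:00.
Viktor ∩ Hana ∩ Pablo ∩ Bashir ∩ Tara: 08:30-09:00, 09:30-10:30, 14:30-15:00.
Viktor ∩ Hana ∩ Pablo ∩ Bashir ∩ Tara ∩ Chen: 08:30-09:00, 09:30-10:30, 14:30-15:00.
Viktor ∩ Hana ∩ Pablo ∩ Bashir ∩ Tara ∩ Chen ∩ Zane: 08:30-09:00, 09:30-10:30, 14:30-15:00.
The first common window of at least 60 minutes is 09:30-10:30, so the earliest start is 09:30.

09:30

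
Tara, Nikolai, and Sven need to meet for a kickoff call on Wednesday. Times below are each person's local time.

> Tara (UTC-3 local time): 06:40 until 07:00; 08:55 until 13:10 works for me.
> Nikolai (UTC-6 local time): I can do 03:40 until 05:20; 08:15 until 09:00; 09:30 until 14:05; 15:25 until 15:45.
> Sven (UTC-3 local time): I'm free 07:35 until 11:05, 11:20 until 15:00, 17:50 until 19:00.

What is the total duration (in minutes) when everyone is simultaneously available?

Tara in UTC: 09:40-10:00, 11:55-16:10 (add 3h to convert from UTC-3).
Nikolai in UTC: 09:40-11:20, 14:15-15:00, 15:30-20:05, 21:25-21:45 (add 6h to convert from UTC-6).
Sven in UTC: 10:35-14:05, 14:20-18:00, 20:50-22:00 (add 3h to convert from UTC-3).
Tara ∩ Nikolai: 09:40-10:00, 14:15-15:00, 15:30-16:10.
Tara ∩ Nikolai ∩ Sven: 14:20-15:00, 15:30-16:10.
Those are the intersection windows.
Summing the common windows: 40 + 40 = 80 minutes.

80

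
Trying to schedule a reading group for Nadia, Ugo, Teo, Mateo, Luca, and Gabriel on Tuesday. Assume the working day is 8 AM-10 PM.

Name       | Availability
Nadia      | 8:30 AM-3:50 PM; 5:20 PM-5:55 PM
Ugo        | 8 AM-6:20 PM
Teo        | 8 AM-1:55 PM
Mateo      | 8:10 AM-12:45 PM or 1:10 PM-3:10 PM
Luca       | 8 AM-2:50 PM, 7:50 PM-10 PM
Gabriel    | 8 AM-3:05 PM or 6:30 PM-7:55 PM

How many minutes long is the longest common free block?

255

Nadia ∩ Ugo: 08:30-15:50, 17:20-17:55.
Nadia ∩ Ugo ∩ Teo: 08:30-13:55.
Nadia ∩ Ugo ∩ Teo ∩ Mateo: 08:30-12:45, 13:10-13:55.
Nadia ∩ Ugo ∩ Teo ∩ Mateo ∩ Luca: 08:30-12:45, 13:10-13:55.
Nadia ∩ Ugo ∩ Teo ∩ Mateo ∩ Luca ∩ Gabriel: 08:30-12:45, 13:10-13:55.
The longest is 08:30-12:45 at 255 minutes.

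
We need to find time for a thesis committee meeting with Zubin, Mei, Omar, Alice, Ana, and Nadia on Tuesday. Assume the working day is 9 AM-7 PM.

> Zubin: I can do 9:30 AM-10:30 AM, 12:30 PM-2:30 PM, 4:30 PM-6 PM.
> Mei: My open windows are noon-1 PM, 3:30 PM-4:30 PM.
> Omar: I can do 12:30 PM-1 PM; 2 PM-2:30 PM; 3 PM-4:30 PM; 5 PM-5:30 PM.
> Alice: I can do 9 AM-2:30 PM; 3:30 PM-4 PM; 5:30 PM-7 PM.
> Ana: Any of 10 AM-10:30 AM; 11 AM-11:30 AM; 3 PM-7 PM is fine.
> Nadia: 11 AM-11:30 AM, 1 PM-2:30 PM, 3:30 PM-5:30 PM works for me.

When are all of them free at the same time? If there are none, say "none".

Zubin ∩ Mei: 12:30-13:00.
Zubin ∩ Mei ∩ Omar: 12:30-13:00.
Zubin ∩ Mei ∩ Omar ∩ Alice: 12:30-13:00.
Zubin ∩ Mei ∩ Omar ∩ Alice ∩ Ana: ∅.
Zubin ∩ Mei ∩ Omar ∩ Alice ∩ Ana ∩ Nadia: ∅.
There is no time when everyone is free.

none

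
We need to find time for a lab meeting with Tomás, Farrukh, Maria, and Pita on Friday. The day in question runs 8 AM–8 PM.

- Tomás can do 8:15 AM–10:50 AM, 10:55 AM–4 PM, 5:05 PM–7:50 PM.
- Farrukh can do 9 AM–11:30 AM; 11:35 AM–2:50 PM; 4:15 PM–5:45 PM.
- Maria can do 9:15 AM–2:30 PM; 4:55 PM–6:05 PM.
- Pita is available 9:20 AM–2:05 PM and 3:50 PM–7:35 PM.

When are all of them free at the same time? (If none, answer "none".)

Tomás ∩ Farrukh: 09:00-10:50, 10:55-11:30, 11:35-14:50, 17:05-17:45.
Tomás ∩ Farrukh ∩ Maria: 09:15-10:50, 10:55-11:30, 11:35-14:30, 17:05-17:45.
Tomás ∩ Farrukh ∩ Maria ∩ Pita: 09:20-10:50, 10:55-11:30, 11:35-14:05, 17:05-17:45.
Those are the intersection windows.

09:20-10:50, 10:55-11:30, 11:35-14:05, 17:05-17:45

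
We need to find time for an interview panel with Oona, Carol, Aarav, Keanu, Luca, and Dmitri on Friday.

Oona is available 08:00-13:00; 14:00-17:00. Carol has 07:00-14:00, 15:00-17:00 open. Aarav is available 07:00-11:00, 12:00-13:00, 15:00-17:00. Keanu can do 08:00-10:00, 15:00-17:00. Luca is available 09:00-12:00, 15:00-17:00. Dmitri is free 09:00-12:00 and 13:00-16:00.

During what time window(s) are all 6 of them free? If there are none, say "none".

09:00-10:00, 15:00-16:00

Oona ∩ Carol: 08:00-13:00, 15:00-17:00.
Oona ∩ Carol ∩ Aarav: 08:00-11:00, 12:00-13:00, 15:00-17:00.
Oona ∩ Carol ∩ Aarav ∩ Keanu: 08:00-10:00, 15:00-17:00.
Oona ∩ Carol ∩ Aarav ∩ Keanu ∩ Luca: 09:00-10:00, 15:00-17:00.
Oona ∩ Carol ∩ Aarav ∩ Keanu ∩ Luca ∩ Dmitri: 09:00-10:00, 15:00-16:00.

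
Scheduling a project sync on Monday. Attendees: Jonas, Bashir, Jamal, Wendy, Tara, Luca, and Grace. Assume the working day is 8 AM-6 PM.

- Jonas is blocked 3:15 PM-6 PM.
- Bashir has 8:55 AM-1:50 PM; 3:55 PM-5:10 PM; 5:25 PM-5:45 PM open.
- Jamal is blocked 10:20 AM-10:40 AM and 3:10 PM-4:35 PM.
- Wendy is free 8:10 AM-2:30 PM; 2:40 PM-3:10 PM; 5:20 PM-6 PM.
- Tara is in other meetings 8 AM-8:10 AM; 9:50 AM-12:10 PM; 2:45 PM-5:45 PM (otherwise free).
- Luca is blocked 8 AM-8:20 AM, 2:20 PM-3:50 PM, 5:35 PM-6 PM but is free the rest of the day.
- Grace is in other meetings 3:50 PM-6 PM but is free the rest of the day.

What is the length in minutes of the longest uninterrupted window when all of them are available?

Jonas free: 08:00-15:15 (invert busy blocks within the working day).
Bashir free: 08:55-13:50, 15:55-17:10, 17:25-17:45.
Jamal free: 08:00-10:20, 10:40-15:10, 16:35-18:00 (invert busy blocks within the working day).
Wendy free: 08:10-14:30, 14:40-15:10, 17:20-18:00.
Tara free: 08:10-09:50, 12:10-14:45, 17:45-18:00 (invert busy blocks within the working day).
Luca free: 08:20-14:20, 15:50-17:35 (invert busy blocks within the working day).
Grace free: 08:00-15:50 (invert busy blocks within the working day).
Jonas ∩ Bashir: 08:55-13:50.
Jonas ∩ Bashir ∩ Jamal: 08:55-10:20, 10:40-13:50.
Jonas ∩ Bashir ∩ Jamal ∩ Wendy: 08:55-10:20, 10:40-13:50.
Jonas ∩ Bashir ∩ Jamal ∩ Wendy ∩ Tara: 08:55-09:50, 12:10-13:50.
Jonas ∩ Bashir ∩ Jamal ∩ Wendy ∩ Tara ∩ Luca: 08:55-09:50, 12:10-13:50.
Jonas ∩ Bashir ∩ Jamal ∩ Wendy ∩ Tara ∩ Luca ∩ Grace: 08:55-09:50, 12:10-13:50.
The longest is 12:10-13:50 at 100 minutes.

100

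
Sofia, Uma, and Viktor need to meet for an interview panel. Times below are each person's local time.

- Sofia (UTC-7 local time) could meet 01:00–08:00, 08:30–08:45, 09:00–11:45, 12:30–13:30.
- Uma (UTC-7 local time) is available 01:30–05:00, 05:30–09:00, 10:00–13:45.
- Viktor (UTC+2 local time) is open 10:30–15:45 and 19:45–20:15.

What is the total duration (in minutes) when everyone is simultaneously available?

315

Sofia in UTC: 08:00-15:00, 15:30-15:45, 16:00-18:45, 19:30-20:30 (add 7h to convert from UTC-7).
Uma in UTC: 08:30-12:00, 12:30-16:00, 17:00-20:45 (add 7h to convert from UTC-7).
Viktor in UTC: 08:30-13:45, 17:45-18:15 (subtract 2h to convert from UTC+2).
Sofia ∩ Uma: 08:30-12:00, 12:30-15:00, 15:30-15:45, 17:00-18:45, 19:30-20:30.
Sofia ∩ Uma ∩ Viktor: 08:30-12:00, 12:30-13:45, 17:45-18:15.
Summing the common windows: 210 + 75 + 30 = 315 minutes.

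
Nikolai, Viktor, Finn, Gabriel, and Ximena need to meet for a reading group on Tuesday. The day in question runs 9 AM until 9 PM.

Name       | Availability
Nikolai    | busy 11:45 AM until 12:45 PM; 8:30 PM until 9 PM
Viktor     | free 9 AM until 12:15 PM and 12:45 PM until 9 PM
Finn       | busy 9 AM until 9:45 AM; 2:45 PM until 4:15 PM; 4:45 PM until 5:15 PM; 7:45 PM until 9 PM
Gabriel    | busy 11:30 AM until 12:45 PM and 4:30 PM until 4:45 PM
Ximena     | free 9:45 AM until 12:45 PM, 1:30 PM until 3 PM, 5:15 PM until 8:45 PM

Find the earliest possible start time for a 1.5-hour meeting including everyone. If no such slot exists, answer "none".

09:45

Nikolai free: 09:00-11:45, 12:45-20:30 (invert busy blocks within the working day).
Viktor free: 09:00-12:15, 12:45-21:00.
Finn free: 09:45-14:45, 16:15-16:45, 17:15-19:45 (invert busy blocks within the working day).
Gabriel free: 09:00-11:30, 12:45-16:30, 16:45-21:00 (invert busy blocks within the working day).
Ximena free: 09:45-12:45, 13:30-15:00, 17:15-20:45.
Nikolai ∩ Viktor: 09:00-11:45, 12:45-20:30.
Nikolai ∩ Viktor ∩ Finn: 09:45-11:45, 12:45-14:45, 16:15-16:45, 17:15-19:45.
Nikolai ∩ Viktor ∩ Finn ∩ Gabriel: 09:45-11:30, 12:45-14:45, 16:15-16:30, 17:15-19:45.
Nikolai ∩ Viktor ∩ Finn ∩ Gabriel ∩ Ximena: 09:45-11:30, 13:30-14:45, 17:15-19:45.
The first common window of at least 90 minutes is 09:45-11:30, so the earliest start is 09:45.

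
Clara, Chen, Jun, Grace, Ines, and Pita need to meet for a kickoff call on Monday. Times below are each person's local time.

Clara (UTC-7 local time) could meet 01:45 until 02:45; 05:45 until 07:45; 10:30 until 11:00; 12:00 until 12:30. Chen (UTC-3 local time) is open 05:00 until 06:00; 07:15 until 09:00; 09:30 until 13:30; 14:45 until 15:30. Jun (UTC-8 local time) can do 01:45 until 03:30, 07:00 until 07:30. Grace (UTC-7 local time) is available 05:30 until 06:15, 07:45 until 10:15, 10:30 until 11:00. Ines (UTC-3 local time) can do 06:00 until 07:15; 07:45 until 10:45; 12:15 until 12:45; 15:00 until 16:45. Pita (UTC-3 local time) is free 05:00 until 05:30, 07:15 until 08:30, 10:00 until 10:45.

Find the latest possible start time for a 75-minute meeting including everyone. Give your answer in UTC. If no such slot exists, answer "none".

Clara in UTC: 08:45-09:45, 12:45-14:45, 17:30-18:00, 19:00-19:30 (add 7h to convert from UTC-7).
Chen in UTC: 08:00-09:00, 10:15-12:00, 12:30-16:30, 17:45-18:30 (add 3h to convert from UTC-3).
Jun in UTC: 09:45-11:30, 15:00-15:30 (add 8h to convert from UTC-8).
Grace in UTC: 12:30-13:15, 14:45-17:15, 17:30-18:00 (add 7h to convert from UTC-7).
Ines in UTC: 09:00-10:15, 10:45-13:45, 15:15-15:45, 18:00-19:45 (add 3h to convert from UTC-3).
Pita in UTC: 08:00-08:30, 10:15-11:30, 13:00-13:45 (add 3h to convert from UTC-3).
Clara ∩ Chen: 08:45-09:00, 12:45-14:45, 17:45-18:00.
Clara ∩ Chen ∩ Jun: ∅.
Clara ∩ Chen ∩ Jun ∩ Grace: ∅.
Clara ∩ Chen ∩ Jun ∩ Grace ∩ Ines: ∅.
Clara ∩ Chen ∩ Jun ∩ Grace ∩ Ines ∩ Pita: ∅.
There is no time when everyone is free.
No common window is at least 75 minutes long.

none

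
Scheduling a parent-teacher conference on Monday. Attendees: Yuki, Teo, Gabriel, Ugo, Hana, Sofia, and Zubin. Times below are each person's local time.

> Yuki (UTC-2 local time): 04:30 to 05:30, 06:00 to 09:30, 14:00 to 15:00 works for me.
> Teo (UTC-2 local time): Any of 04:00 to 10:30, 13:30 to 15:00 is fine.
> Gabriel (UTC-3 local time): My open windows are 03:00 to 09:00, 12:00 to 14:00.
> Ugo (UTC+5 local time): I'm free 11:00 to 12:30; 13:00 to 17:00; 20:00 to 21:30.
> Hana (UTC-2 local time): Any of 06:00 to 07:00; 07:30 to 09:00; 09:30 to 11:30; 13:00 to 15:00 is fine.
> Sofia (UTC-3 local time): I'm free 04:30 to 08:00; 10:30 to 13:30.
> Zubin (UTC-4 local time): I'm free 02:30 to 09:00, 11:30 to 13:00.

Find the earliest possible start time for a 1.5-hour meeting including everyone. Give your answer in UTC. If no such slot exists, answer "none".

09:30

Yuki in UTC: 06:30-07:30, 08:00-11:30, 16:00-17:00 (add 2h to convert from UTC-2).
Teo in UTC: 06:00-12:30, 15:30-17:00 (add 2h to convert from UTC-2).
Gabriel in UTC: 06:00-12:00, 15:00-17:00 (add 3h to convert from UTC-3).
Ugo in UTC: 06:00-07:30, 08:00-12:00, 15:00-16:30 (subtract 5h to convert from UTC+5).
Hana in UTC: 08:00-09:00, 09:30-11:00, 11:30-13:30, 15:00-17:00 (add 2h to convert from UTC-2).
Sofia in UTC: 07:30-11:00, 13:30-16:30 (add 3h to convert from UTC-3).
Zubin in UTC: 06:30-13:00, 15:30-17:00 (add 4h to convert from UTC-4).
Yuki ∩ Teo: 06:30-07:30, 08:00-11:30, 16:00-17:00.
Yuki ∩ Teo ∩ Gabriel: 06:30-07:30, 08:00-11:30, 16:00-17:00.
Yuki ∩ Teo ∩ Gabriel ∩ Ugo: 06:30-07:30, 08:00-11:30, 16:00-16:30.
Yuki ∩ Teo ∩ Gabriel ∩ Ugo ∩ Hana: 08:00-09:00, 09:30-11:00, 16:00-16:30.
Yuki ∩ Teo ∩ Gabriel ∩ Ugo ∩ Hana ∩ Sofia: 08:00-09:00, 09:30-11:00, 16:00-16:30.
Yuki ∩ Teo ∩ Gabriel ∩ Ugo ∩ Hana ∩ Sofia ∩ Zubin: 08:00-09:00, 09:30-11:00, 16:00-16:30.
Those are the intersection windows.
The first common window of at least 90 minutes is 09:30-11:00, so the earliest start is 09:30.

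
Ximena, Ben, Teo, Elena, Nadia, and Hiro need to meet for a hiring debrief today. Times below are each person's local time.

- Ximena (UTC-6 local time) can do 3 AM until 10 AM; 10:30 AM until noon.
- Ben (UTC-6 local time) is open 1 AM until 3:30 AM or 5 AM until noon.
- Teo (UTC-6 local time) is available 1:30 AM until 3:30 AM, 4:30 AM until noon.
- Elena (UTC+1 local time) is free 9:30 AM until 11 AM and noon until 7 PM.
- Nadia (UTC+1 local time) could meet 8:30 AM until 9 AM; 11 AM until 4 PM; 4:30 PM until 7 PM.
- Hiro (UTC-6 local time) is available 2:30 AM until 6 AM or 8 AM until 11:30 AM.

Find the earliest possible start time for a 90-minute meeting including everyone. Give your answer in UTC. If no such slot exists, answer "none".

none

Ximena in UTC: 09:00-16:00, 16:30-18:00 (add 6h to convert from UTC-6).
Ben in UTC: 07:00-09:30, 11:00-18:00 (add 6h to convert from UTC-6).
Teo in UTC: 07:30-09:30, 10:30-18:00 (add 6h to convert from UTC-6).
Elena in UTC: 08:30-10:00, 11:00-18:00 (subtract 1h to convert from UTC+1).
Nadia in UTC: 07:30-08:00, 10:00-15:00, 15:30-18:00 (subtract 1h to convert from UTC+1).
Hiro in UTC: 08:30-12:00, 14:00-17:30 (add 6h to convert from UTC-6).
Ximena ∩ Ben: 09:00-09:30, 11:00-16:00, 16:30-18:00.
Ximena ∩ Ben ∩ Teo: 09:00-09:30, 11:00-16:00, 16:30-18:00.
Ximena ∩ Ben ∩ Teo ∩ Elena: 09:00-09:30, 11:00-16:00, 16:30-18:00.
Ximena ∩ Ben ∩ Teo ∩ Elena ∩ Nadia: 11:00-15:00, 15:30-16:00, 16:30-18:00.
Ximena ∩ Ben ∩ Teo ∩ Elena ∩ Nadia ∩ Hiro: 11:00-12:00, 14:00-15:00, 15:30-16:00, 16:30-17:30.
No common window is at least 90 minutes long.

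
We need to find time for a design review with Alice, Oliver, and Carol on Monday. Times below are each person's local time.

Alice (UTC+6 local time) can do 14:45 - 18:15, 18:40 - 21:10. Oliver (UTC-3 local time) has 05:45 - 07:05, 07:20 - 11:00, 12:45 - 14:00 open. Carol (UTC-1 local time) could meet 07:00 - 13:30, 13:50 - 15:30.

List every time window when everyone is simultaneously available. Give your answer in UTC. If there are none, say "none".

08:45-10:05, 10:20-12:15, 12:40-14:00

Alice in UTC: 08:45-12:15, 12:40-15:10 (subtract 6h to convert from UTC+6).
Oliver in UTC: 08:45-10:05, 10:20-14:00, 15:45-17:00 (add 3h to convert from UTC-3).
Carol in UTC: 08:00-14:30, 14:50-16:30 (add 1h to convert from UTC-1).
Alice ∩ Oliver: 08:45-10:05, 10:20-12:15, 12:40-14:00.
Alice ∩ Oliver ∩ Carol: 08:45-10:05, 10:20-12:15, 12:40-14:00.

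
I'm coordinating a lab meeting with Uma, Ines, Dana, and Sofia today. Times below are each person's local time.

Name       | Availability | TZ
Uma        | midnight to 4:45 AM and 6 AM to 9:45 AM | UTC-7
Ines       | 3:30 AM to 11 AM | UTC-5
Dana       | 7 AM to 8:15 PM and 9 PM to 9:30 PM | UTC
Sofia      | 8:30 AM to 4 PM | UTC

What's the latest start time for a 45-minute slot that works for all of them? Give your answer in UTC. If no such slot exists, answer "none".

15:15

Uma in UTC: 07:00-11:45, 13:00-16:45 (add 7h to convert from UTC-7).
Ines in UTC: 08:30-16:00 (add 5h to convert from UTC-5).
Dana in UTC: 07:00-20:15, 21:00-21:30.
Sofia in UTC: 08:30-16:00.
Uma ∩ Ines: 08:30-11:45, 13:00-16:00.
Uma ∩ Ines ∩ Dana: 08:30-11:45, 13:00-16:00.
Uma ∩ Ines ∩ Dana ∩ Sofia: 08:30-11:45, 13:00-16:00.
The last common window of at least 45 minutes is 13:00-16:00; a 45-minute meeting can start as late as 15:15 and still end by 16:00.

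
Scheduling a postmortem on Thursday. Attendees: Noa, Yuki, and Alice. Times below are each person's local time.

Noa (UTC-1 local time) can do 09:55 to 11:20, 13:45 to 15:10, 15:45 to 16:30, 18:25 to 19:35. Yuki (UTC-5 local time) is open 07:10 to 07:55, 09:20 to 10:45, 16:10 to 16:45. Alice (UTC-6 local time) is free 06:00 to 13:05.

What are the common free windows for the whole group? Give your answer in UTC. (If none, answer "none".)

12:10-12:20, 14:45-15:45

Noa in UTC: 10:55-12:20, 14:45-16:10, 16:45-17:30, 19:25-20:35 (add 1h to convert from UTC-1).
Yuki in UTC: 12:10-12:55, 14:20-15:45, 21:10-21:45 (add 5h to convert from UTC-5).
Alice in UTC: 12:00-19:05 (add 6h to convert from UTC-6).
Noa ∩ Yuki: 12:10-12:20, 14:45-15:45.
Noa ∩ Yuki ∩ Alice: 12:10-12:20, 14:45-15:45.
So the common availability across everyone is 12:10-12:20, 14:45-15:45.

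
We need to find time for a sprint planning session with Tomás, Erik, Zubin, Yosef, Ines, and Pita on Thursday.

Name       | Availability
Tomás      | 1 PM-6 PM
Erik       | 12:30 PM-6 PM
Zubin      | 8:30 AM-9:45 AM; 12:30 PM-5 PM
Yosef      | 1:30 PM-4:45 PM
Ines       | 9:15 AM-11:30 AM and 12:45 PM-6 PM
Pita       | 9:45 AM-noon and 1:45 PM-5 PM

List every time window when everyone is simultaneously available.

Tomás ∩ Erik: 13:00-18:00.
Tomás ∩ Erik ∩ Zubin: 13:00-17:00.
Tomás ∩ Erik ∩ Zubin ∩ Yosef: 13:30-16:45.
Tomás ∩ Erik ∩ Zubin ∩ Yosef ∩ Ines: 13:30-16:45.
Tomás ∩ Erik ∩ Zubin ∩ Yosef ∩ Ines ∩ Pita: 13:45-16:45.

13:45-16:45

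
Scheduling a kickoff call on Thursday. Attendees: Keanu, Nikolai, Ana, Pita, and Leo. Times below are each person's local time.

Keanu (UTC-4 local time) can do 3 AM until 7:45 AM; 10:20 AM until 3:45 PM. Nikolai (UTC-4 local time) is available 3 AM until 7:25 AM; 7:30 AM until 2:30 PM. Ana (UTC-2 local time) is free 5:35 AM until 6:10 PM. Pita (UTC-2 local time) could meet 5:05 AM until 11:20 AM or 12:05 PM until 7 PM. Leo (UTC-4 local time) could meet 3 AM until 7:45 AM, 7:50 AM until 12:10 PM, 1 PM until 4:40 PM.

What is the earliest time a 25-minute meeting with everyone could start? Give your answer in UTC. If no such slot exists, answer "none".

07:35

Keanu in UTC: 07:00-11:45, 14:20-19:45 (add 4h to convert from UTC-4).
Nikolai in UTC: 07:00-11:25, 11:30-18:30 (add 4h to convert from UTC-4).
Ana in UTC: 07:35-20:10 (add 2h to convert from UTC-2).
Pita in UTC: 07:05-13:20, 14:05-21:00 (add 2h to convert from UTC-2).
Leo in UTC: 07:00-11:45, 11:50-16:10, 17:00-20:40 (add 4h to convert from UTC-4).
Keanu ∩ Nikolai: 07:00-11:25, 11:30-11:45, 14:20-18:30.
Keanu ∩ Nikolai ∩ Ana: 07:35-11:25, 11:30-11:45, 14:20-18:30.
Keanu ∩ Nikolai ∩ Ana ∩ Pita: 07:35-11:25, 11:30-11:45, 14:20-18:30.
Keanu ∩ Nikolai ∩ Ana ∩ Pita ∩ Leo: 07:35-11:25, 11:30-11:45, 14:20-16:10, 17:00-18:30.
So the common availability across everyone is 07:35-11:25, 11:30-11:45, 14:20-16:10, 17:00-18:30.
The first common window of at least 25 minutes is 07:35-11:25, so the earliest start is 07:35.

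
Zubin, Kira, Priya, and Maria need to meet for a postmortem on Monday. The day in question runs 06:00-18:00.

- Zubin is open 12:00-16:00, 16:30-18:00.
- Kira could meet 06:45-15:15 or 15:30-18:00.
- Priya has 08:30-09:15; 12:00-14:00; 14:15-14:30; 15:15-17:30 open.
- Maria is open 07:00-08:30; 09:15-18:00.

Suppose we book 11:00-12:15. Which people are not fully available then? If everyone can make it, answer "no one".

Priya, Zubin

Zubin: not fully free for 11:00-12:15. Kira: free for 11:00-12:15. Priya: not fully free for 11:00-12:15. Maria: free for 11:00-12:15.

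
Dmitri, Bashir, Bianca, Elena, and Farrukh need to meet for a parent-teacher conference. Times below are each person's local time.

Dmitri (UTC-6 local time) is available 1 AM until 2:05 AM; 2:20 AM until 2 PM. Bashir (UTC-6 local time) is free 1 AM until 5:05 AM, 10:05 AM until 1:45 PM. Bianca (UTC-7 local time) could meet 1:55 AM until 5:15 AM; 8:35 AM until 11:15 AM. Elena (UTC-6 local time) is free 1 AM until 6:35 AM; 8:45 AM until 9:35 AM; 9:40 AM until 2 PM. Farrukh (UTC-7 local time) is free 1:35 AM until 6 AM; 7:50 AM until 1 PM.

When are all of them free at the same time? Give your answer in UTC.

08:55-11:05, 16:05-18:15

Dmitri in UTC: 07:00-08:05, 08:20-20:00 (add 6h to convert from UTC-6).
Bashir in UTC: 07:00-11:05, 16:05-19:45 (add 6h to convert from UTC-6).
Bianca in UTC: 08:55-12:15, 15:35-18:15 (add 7h to convert from UTC-7).
Elena in UTC: 07:00-12:35, 14:45-15:35, 15:40-20:00 (add 6h to convert from UTC-6).
Farrukh in UTC: 08:35-13:00, 14:50-20:00 (add 7h to convert from UTC-7).
Dmitri ∩ Bashir: 07:00-08:05, 08:20-11:05, 16:05-19:45.
Dmitri ∩ Bashir ∩ Bianca: 08:55-11:05, 16:05-18:15.
Dmitri ∩ Bashir ∩ Bianca ∩ Elena: 08:55-11:05, 16:05-18:15.
Dmitri ∩ Bashir ∩ Bianca ∩ Elena ∩ Farrukh: 08:55-11:05, 16:05-18:15.
So the common availability across everyone is 08:55-11:05, 16:05-18:15.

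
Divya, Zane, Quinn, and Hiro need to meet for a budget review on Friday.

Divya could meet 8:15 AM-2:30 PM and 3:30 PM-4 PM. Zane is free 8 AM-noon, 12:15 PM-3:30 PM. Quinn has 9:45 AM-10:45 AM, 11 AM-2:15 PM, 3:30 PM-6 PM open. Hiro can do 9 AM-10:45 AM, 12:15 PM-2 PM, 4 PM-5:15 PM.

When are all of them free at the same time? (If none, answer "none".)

09:45-10:45, 12:15-14:00

Divya ∩ Zane: 08:15-12:00, 12:15-14:30.
Divya ∩ Zane ∩ Quinn: 09:45-10:45, 11:00-12:00, 12:15-14:15.
Divya ∩ Zane ∩ Quinn ∩ Hiro: 09:45-10:45, 12:15-14:00.
Those are the intersection windows.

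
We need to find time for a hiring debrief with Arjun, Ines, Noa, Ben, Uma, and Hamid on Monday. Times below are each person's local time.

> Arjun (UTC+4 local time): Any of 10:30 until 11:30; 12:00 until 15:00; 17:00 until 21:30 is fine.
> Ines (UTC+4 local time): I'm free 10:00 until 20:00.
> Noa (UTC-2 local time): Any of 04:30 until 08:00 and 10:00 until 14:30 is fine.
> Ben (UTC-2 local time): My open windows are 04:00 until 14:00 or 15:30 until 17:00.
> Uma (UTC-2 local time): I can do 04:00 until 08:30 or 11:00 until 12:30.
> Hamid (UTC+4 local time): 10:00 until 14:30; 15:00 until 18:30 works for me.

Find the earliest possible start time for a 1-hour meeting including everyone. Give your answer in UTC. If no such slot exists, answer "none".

06:30

Arjun in UTC: 06:30-07:30, 08:00-11:00, 13:00-17:30 (subtract 4h to convert from UTC+4).
Ines in UTC: 06:00-16:00 (subtract 4h to convert from UTC+4).
Noa in UTC: 06:30-10:00, 12:00-16:30 (add 2h to convert from UTC-2).
Ben in UTC: 06:00-16:00, 17:30-19:00 (add 2h to convert from UTC-2).
Uma in UTC: 06:00-10:30, 13:00-14:30 (add 2h to convert from UTC-2).
Hamid in UTC: 06:00-10:30, 11:00-14:30 (subtract 4h to convert from UTC+4).
Arjun ∩ Ines: 06:30-07:30, 08:00-11:00, 13:00-16:00.
Arjun ∩ Ines ∩ Noa: 06:30-07:30, 08:00-10:00, 13:00-16:00.
Arjun ∩ Ines ∩ Noa ∩ Ben: 06:30-07:30, 08:00-10:00, 13:00-16:00.
Arjun ∩ Ines ∩ Noa ∩ Ben ∩ Uma: 06:30-07:30, 08:00-10:00, 13:00-14:30.
Arjun ∩ Ines ∩ Noa ∩ Ben ∩ Uma ∩ Hamid: 06:30-07:30, 08:00-10:00, 13:00-14:30.
The first common window of at least 60 minutes is 06:30-07:30, so the earliest start is 06:30.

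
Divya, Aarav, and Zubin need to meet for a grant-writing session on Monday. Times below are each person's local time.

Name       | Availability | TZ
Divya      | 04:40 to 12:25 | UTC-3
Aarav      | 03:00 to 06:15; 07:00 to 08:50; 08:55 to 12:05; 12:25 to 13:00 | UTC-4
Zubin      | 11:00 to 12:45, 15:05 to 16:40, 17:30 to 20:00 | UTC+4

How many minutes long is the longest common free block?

Divya in UTC: 07:40-15:25 (add 3h to convert from UTC-3).
Aarav in UTC: 07:00-10:15, 11:00-12:50, 12:55-16:05, 16:25-17:00 (add 4h to convert from UTC-4).
Zubin in UTC: 07:00-08:45, 11:05-12:40, 13:30-16:00 (subtract 4h to convert from UTC+4).
Divya ∩ Aarav: 07:40-10:15, 11:00-12:50, 12:55-15:25.
Divya ∩ Aarav ∩ Zubin: 07:40-08:45, 11:05-12:40, 13:30-15:25.
The longest is 13:30-15:25 at 115 minutes.

115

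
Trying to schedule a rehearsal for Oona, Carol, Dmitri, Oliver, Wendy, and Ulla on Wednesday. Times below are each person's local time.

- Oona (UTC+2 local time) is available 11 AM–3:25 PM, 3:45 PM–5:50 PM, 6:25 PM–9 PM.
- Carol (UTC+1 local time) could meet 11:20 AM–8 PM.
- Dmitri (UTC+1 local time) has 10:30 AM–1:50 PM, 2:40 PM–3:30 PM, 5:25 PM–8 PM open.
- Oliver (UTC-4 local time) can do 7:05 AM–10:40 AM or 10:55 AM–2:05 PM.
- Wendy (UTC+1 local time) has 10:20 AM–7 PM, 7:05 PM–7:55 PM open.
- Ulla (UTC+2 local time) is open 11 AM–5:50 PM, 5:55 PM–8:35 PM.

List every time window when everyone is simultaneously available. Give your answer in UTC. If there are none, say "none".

11:05-12:50, 13:45-14:30, 16:25-18:00

Oona in UTC: 09:00-13:25, 13:45-15:50, 16:25-19:00 (subtract 2h to convert from UTC+2).
Carol in UTC: 10:20-19:00 (subtract 1h to convert from UTC+1).
Dmitri in UTC: 09:30-12:50, 13:40-14:30, 16:25-19:00 (subtract 1h to convert from UTC+1).
Oliver in UTC: 11:05-14:40, 14:55-18:05 (add 4h to convert from UTC-4).
Wendy in UTC: 09:20-18:00, 18:05-18:55 (subtract 1h to convert from UTC+1).
Ulla in UTC: 09:00-15:50, 15:55-18:35 (subtract 2h to convert from UTC+2).
Oona ∩ Carol: 10:20-13:25, 13:45-15:50, 16:25-19:00.
Oona ∩ Carol ∩ Dmitri: 10:20-12:50, 13:45-14:30, 16:25-19:00.
Oona ∩ Carol ∩ Dmitri ∩ Oliver: 11:05-12:50, 13:45-14:30, 16:25-18:05.
Oona ∩ Carol ∩ Dmitri ∩ Oliver ∩ Wendy: 11:05-12:50, 13:45-14:30, 16:25-18:00.
Oona ∩ Carol ∩ Dmitri ∩ Oliver ∩ Wendy ∩ Ulla: 11:05-12:50, 13:45-14:30, 16:25-18:00.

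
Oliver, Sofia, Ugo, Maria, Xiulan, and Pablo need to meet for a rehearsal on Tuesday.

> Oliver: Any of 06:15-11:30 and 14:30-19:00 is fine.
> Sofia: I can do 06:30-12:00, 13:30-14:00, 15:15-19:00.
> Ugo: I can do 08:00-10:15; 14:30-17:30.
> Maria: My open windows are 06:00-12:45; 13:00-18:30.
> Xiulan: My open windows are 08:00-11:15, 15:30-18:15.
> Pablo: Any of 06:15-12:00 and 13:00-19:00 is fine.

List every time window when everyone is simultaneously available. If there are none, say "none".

08:00-10:15, 15:30-17:30

Oliver ∩ Sofia: 06:30-11:30, 15:15-19:00.
Oliver ∩ Sofia ∩ Ugo: 08:00-10:15, 15:15-17:30.
Oliver ∩ Sofia ∩ Ugo ∩ Maria: 08:00-10:15, 15:15-17:30.
Oliver ∩ Sofia ∩ Ugo ∩ Maria ∩ Xiulan: 08:00-10:15, 15:30-17:30.
Oliver ∩ Sofia ∩ Ugo ∩ Maria ∩ Xiulan ∩ Pablo: 08:00-10:15, 15:30-17:30.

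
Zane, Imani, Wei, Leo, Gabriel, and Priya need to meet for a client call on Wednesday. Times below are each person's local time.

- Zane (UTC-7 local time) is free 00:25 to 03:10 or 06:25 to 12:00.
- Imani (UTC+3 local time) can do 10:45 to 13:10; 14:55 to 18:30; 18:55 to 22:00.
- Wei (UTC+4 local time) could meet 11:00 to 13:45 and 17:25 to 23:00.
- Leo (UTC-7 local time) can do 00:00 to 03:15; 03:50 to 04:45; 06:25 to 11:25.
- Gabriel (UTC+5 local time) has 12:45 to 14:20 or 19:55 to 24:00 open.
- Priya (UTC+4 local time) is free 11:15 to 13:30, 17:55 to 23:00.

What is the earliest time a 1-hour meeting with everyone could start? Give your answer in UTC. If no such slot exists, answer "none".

07:45

Zane in UTC: 07:25-10:10, 13:25-19:00 (add 7h to convert from UTC-7).
Imani in UTC: 07:45-10:10, 11:55-15:30, 15:55-19:00 (subtract 3h to convert from UTC+3).
Wei in UTC: 07:00-09:45, 13:25-19:00 (subtract 4h to convert from UTC+4).
Leo in UTC: 07:00-10:15, 10:50-11:45, 13:25-18:25 (add 7h to convert from UTC-7).
Gabriel in UTC: 07:45-09:20, 14:55-19:00 (subtract 5h to convert from UTC+5).
Priya in UTC: 07:15-09:30, 13:55-19:00 (subtract 4h to convert from UTC+4).
Zane ∩ Imani: 07:45-10:10, 13:25-15:30, 15:55-19:00.
Zane ∩ Imani ∩ Wei: 07:45-09:45, 13:25-15:30, 15:55-19:00.
Zane ∩ Imani ∩ Wei ∩ Leo: 07:45-09:45, 13:25-15:30, 15:55-18:25.
Zane ∩ Imani ∩ Wei ∩ Leo ∩ Gabriel: 07:45-09:20, 14:55-15:30, 15:55-18:25.
Zane ∩ Imani ∩ Wei ∩ Leo ∩ Gabriel ∩ Priya: 07:45-09:20, 14:55-15:30, 15:55-18:25.
The first common window of at least 60 minutes is 07:45-09:20, so the earliest start is 07:45.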